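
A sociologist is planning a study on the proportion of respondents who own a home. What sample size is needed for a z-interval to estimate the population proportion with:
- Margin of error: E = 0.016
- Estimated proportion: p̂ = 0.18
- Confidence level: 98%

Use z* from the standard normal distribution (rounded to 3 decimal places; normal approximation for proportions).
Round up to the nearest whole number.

Using z* for proportion z-interval (normal approximation).

For 98% confidence, z* = 2.326 (from standard normal table)

Sample size formula for proportion z-interval: n = z*²p̂(1-p̂)/E²

n = 2.326² × 0.18 × 0.82 / 0.016²
  = 5.410276 × 0.1476 / 0.000256
  = 3119.3623

Round up to the nearest whole number: n = 3120

3120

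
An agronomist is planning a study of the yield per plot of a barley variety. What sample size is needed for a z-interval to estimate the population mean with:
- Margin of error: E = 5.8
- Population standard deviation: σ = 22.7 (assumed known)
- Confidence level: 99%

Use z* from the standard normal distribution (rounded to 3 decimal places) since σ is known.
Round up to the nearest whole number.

Using z* since population σ is known (z-interval formula).

For 99% confidence, z* = 2.576 (from standard normal table)

Sample size formula for z-interval: n = (z*σ/E)²

n = (2.576 × 22.7 / 5.8)²
  = (10.081931)²
  = 101.6453

Round up to the nearest whole number: n = 102

102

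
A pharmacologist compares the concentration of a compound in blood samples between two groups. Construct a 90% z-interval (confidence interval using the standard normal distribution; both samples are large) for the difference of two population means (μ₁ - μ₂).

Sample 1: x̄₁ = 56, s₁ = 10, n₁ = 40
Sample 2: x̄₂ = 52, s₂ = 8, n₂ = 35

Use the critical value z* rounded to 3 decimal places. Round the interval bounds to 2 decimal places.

Both samples are large (n₁ = 40 ≥ 30, n₂ = 35 ≥ 30), so a z-interval for the difference of means applies.

Point estimate: x̄₁ - x̄₂ = 56 - 52 = 4

Standard error: SE = √(s₁²/n₁ + s₂²/n₂)
= √(10²/40 + 8²/35)
= √(2.500000 + 1.828571)
= 2.080522

For 90% confidence, z* = 1.645 (from standard normal table)
Margin of error: E = z* × SE = 1.645 × 2.080522 = 3.4225

Z-interval: (x̄₁ - x̄₂) ± E = 4 ± 3.4225 = (0.5775, 7.4225)

Rounded to 2 decimal places:

(0.58, 7.42)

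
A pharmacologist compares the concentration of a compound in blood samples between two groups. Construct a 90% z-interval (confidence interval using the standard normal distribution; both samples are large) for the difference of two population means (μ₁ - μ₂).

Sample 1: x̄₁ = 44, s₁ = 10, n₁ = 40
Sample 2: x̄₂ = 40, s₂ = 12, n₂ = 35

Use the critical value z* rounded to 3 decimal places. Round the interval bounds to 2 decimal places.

Both samples are large (n₁ = 40 ≥ 30, n₂ = 35 ≥ 30), so a z-interval for the difference of means applies.

Point estimate: x̄₁ - x̄₂ = 44 - 40 = 4

Standard error: SE = √(s₁²/n₁ + s₂²/n₂)
= √(10²/40 + 12²/35)
= √(2.500000 + 4.114286)
= 2.571825

For 90% confidence, z* = 1.645 (from standard normal table)
Margin of error: E = z* × SE = 1.645 × 2.571825 = 4.2307

Z-interval: (x̄₁ - x̄₂) ± E = 4 ± 4.2307 = (-0.2307, 8.2307)

Rounded to 2 decimal places:

(-0.23, 8.23)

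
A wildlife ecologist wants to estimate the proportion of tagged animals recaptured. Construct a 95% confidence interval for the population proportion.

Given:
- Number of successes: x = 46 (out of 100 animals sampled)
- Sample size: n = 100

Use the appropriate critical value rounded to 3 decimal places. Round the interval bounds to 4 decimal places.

Sample proportion: p̂ = 46/100 = 0.460000

Check conditions for normal approximation:
  np̂ = 46 ≥ 10 ✓
  n(1-p̂) = 54 ≥ 10 ✓

The sample is large enough, so use a z-interval (normal approximation) for the proportion.

For 95% confidence, z* = 1.96 (from standard normal table)

Standard error: SE = √(p̂(1-p̂)/n) = √(0.460000×0.540000/100) = 0.04983974

Margin of error: E = z* × SE = 1.96 × 0.04983974 = 0.097686

Z-interval: p̂ ± E = 0.460000 ± 0.097686 = (0.362314, 0.557686)

Rounded to 4 decimal places:

(0.3623, 0.5577)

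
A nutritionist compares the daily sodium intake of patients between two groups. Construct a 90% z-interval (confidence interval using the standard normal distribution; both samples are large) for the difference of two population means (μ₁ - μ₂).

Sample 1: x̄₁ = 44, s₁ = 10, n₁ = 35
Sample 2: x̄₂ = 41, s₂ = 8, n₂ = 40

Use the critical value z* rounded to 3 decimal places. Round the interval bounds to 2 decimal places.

Both samples are large (n₁ = 35 ≥ 30, n₂ = 40 ≥ 30), so a z-interval for the difference of means applies.

Point estimate: x̄₁ - x̄₂ = 44 - 41 = 3

Standard error: SE = √(s₁²/n₁ + s₂²/n₂)
= √(10²/35 + 8²/40)
= √(2.857143 + 1.600000)
= 2.111195

For 90% confidence, z* = 1.645 (from standard normal table)
Margin of error: E = z* × SE = 1.645 × 2.111195 = 3.4729

Z-interval: (x̄₁ - x̄₂) ± E = 3 ± 3.4729 = (-0.4729, 6.4729)

Rounded to 2 decimal places:

(-0.47, 6.47)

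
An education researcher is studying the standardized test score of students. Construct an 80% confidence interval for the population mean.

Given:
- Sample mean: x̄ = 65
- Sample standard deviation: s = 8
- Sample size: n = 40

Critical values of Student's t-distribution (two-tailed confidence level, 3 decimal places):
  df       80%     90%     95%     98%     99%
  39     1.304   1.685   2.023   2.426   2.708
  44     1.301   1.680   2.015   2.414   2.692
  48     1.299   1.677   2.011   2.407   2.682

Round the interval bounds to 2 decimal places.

The population standard deviation σ is unknown (only the sample standard deviation s is given), so use a t-interval with df = n - 1 = 40 - 1 = 39.

For 80% confidence with df = 39, t* = 1.304 (from t-table)

Standard error: SE = s/√n = 8/√40 = 1.264911

Margin of error: E = t* × SE = 1.304 × 1.264911 = 1.6494

T-interval: x̄ ± E = 65 ± 1.6494 = (63.3506, 66.6494)

Rounded to 2 decimal places:

(63.35, 66.65)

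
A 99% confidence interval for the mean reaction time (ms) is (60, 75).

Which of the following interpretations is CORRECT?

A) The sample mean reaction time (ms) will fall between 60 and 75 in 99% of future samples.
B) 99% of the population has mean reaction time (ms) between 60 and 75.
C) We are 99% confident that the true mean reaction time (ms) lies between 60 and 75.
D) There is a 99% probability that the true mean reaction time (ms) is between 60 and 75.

A confidence interval represents our confidence in the procedure, not a probability statement about the parameter.

Key concept: If we repeated this sampling process many times and computed a 99% CI each time, about 99% of those intervals would contain the true population parameter.

For this specific interval (60, 75):
- Midpoint (point estimate): 67.5
- Margin of error: 7.5

The correct interpretation is the one stating confidence that the true parameter lies in the interval — option C.

C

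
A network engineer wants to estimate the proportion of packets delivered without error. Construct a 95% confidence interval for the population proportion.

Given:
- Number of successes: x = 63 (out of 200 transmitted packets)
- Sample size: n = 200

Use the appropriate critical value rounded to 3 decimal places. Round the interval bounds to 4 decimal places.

Sample proportion: p̂ = 63/200 = 0.315000

Check conditions for normal approximation:
  np̂ = 63 ≥ 10 ✓
  n(1-p̂) = 137 ≥ 10 ✓

The sample is large enough, so use a z-interval (normal approximation) for the proportion.

For 95% confidence, z* = 1.96 (from standard normal table)

Standard error: SE = √(p̂(1-p̂)/n) = √(0.315000×0.685000/200) = 0.03284623

Margin of error: E = z* × SE = 1.96 × 0.03284623 = 0.064379

Z-interval: p̂ ± E = 0.315000 ± 0.064379 = (0.250621, 0.379379)

Rounded to 4 decimal places:

(0.2506, 0.3794)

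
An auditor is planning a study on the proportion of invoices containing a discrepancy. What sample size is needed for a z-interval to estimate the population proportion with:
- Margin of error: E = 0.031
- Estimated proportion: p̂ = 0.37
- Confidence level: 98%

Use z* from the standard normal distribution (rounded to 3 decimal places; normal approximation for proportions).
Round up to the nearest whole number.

Using z* for proportion z-interval (normal approximation).

For 98% confidence, z* = 2.326 (from standard normal table)

Sample size formula for proportion z-interval: n = z*²p̂(1-p̂)/E²

n = 2.326² × 0.37 × 0.63 / 0.031²
  = 5.410276 × 0.2331 / 0.000961
  = 1312.3156

Round up to the nearest whole number: n = 1313

1313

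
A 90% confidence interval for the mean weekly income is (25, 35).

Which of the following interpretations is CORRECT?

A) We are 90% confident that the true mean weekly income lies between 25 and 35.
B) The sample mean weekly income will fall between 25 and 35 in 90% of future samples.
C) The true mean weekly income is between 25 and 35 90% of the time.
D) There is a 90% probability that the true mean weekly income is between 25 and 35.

A confidence interval represents our confidence in the procedure, not a probability statement about the parameter.

Key concept: If we repeated this sampling process many times and computed a 90% CI each time, about 90% of those intervals would contain the true population parameter.

For this specific interval (25, 35):
- Midpoint (point estimate): 30
- Margin of error: 5

The correct interpretation is the one stating confidence that the true parameter lies in the interval — option A.

A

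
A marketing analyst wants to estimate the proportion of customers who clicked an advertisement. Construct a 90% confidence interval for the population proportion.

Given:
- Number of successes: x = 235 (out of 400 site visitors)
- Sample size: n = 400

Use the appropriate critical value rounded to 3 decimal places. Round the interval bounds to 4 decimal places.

Sample proportion: p̂ = 235/400 = 0.587500

Check conditions for normal approximation:
  np̂ = 235 ≥ 10 ✓
  n(1-p̂) = 165 ≥ 10 ✓

The sample is large enough, so use a z-interval (normal approximation) for the proportion.

For 90% confidence, z* = 1.645 (from standard normal table)

Standard error: SE = √(p̂(1-p̂)/n) = √(0.587500×0.412500/400) = 0.02461421

Margin of error: E = z* × SE = 1.645 × 0.02461421 = 0.040490

Z-interval: p̂ ± E = 0.587500 ± 0.040490 = (0.547010, 0.627990)

Rounded to 4 decimal places:

(0.5470, 0.6280)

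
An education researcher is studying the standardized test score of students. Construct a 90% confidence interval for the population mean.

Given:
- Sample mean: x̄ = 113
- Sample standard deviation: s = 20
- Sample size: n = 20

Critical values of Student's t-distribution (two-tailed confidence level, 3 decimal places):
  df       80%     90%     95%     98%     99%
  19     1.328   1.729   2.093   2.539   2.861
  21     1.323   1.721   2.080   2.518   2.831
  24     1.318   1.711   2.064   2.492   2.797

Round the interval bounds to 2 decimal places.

The population standard deviation σ is unknown (only the sample standard deviation s is given), so use a t-interval with df = n - 1 = 20 - 1 = 19.

For 90% confidence with df = 19, t* = 1.729 (from t-table)

Standard error: SE = s/√n = 20/√20 = 4.472136

Margin of error: E = t* × SE = 1.729 × 4.472136 = 7.7323

T-interval: x̄ ± E = 113 ± 7.7323 = (105.2677, 120.7323)

Rounded to 2 decimal places:

(105.27, 120.73)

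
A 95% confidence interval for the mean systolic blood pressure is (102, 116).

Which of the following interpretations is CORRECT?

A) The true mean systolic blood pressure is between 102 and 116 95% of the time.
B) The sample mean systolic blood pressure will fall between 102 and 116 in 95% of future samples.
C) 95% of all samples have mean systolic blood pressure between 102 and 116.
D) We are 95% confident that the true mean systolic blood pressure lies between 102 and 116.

A confidence interval represents our confidence in the procedure, not a probability statement about the parameter.

Key concept: If we repeated this sampling process many times and computed a 95% CI each time, about 95% of those intervals would contain the true population parameter.

For this specific interval (102, 116):
- Midpoint (point estimate): 109
- Margin of error: 7

The correct interpretation is the one stating confidence that the true parameter lies in the interval — option D.

D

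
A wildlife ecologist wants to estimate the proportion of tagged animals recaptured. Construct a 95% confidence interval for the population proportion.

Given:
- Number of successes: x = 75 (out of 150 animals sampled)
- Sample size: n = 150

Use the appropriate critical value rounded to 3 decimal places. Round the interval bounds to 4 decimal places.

Sample proportion: p̂ = 75/150 = 0.500000

Check conditions for normal approximation:
  np̂ = 75 ≥ 10 ✓
  n(1-p̂) = 75 ≥ 10 ✓

The sample is large enough, so use a z-interval (normal approximation) for the proportion.

For 95% confidence, z* = 1.96 (from standard normal table)

Standard error: SE = √(p̂(1-p̂)/n) = √(0.500000×0.500000/150) = 0.04082483

Margin of error: E = z* × SE = 1.96 × 0.04082483 = 0.080017

Z-interval: p̂ ± E = 0.500000 ± 0.080017 = (0.419983, 0.580017)

Rounded to 4 decimal places:

(0.4200, 0.5800)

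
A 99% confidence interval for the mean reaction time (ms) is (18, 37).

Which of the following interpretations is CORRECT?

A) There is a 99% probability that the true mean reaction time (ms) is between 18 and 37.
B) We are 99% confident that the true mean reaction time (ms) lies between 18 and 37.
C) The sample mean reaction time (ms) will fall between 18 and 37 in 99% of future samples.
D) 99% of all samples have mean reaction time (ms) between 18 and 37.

A confidence interval represents our confidence in the procedure, not a probability statement about the parameter.

Key concept: If we repeated this sampling process many times and computed a 99% CI each time, about 99% of those intervals would contain the true population parameter.

For this specific interval (18, 37):
- Midpoint (point estimate): 27.5
- Margin of error: 9.5

The correct interpretation is the one stating confidence that the true parameter lies in the interval — option B.

B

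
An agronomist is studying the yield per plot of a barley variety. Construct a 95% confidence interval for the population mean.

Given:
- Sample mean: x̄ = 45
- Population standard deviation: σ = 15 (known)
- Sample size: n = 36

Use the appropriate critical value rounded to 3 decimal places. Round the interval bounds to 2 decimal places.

The population standard deviation σ is known, so use a z-interval (standard normal critical value).

For 95% confidence, z* = 1.96 (from standard normal table)

Standard error: SE = σ/√n = 15/√36 = 2.500000

Margin of error: E = z* × SE = 1.96 × 2.500000 = 4.9000

Z-interval: x̄ ± E = 45 ± 4.9000 = (40.1000, 49.9000)

Rounded to 2 decimal places:

(40.10, 49.90)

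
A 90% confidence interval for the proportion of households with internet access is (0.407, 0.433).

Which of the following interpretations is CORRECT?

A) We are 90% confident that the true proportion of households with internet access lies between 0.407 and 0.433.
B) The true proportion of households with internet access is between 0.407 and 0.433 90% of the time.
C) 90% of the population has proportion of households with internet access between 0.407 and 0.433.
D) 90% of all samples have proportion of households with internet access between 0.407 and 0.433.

A confidence interval represents our confidence in the procedure, not a probability statement about the parameter.

Key concept: If we repeated this sampling process many times and computed a 90% CI each time, about 90% of those intervals would contain the true population parameter.

For this specific interval (0.407, 0.433):
- Midpoint (point estimate): 0.42
- Margin of error: 0.013

The correct interpretation is the one stating confidence that the true parameter lies in the interval — option A.

A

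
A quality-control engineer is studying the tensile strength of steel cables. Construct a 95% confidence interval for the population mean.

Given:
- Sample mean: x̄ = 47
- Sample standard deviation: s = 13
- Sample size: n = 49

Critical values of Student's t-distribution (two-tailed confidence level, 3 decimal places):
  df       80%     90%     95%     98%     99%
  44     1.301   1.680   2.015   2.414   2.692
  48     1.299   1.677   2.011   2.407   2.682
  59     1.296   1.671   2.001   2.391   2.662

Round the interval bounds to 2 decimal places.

The population standard deviation σ is unknown (only the sample standard deviation s is given), so use a t-interval with df = n - 1 = 49 - 1 = 48.

For 95% confidence with df = 48, t* = 2.011 (from t-table)

Standard error: SE = s/√n = 13/√49 = 1.857143

Margin of error: E = t* × SE = 2.011 × 1.857143 = 3.7347

T-interval: x̄ ± E = 47 ± 3.7347 = (43.2653, 50.7347)

Rounded to 2 decimal places:

(43.27, 50.73)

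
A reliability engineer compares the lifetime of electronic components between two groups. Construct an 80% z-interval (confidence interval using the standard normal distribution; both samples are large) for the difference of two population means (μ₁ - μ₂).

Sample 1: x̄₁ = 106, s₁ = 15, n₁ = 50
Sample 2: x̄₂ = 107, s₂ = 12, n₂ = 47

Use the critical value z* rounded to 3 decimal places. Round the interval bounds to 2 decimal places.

Both samples are large (n₁ = 50 ≥ 30, n₂ = 47 ≥ 30), so a z-interval for the difference of means applies.

Point estimate: x̄₁ - x̄₂ = 106 - 107 = -1

Standard error: SE = √(s₁²/n₁ + s₂²/n₂)
= √(15²/50 + 12²/47)
= √(4.500000 + 3.063830)
= 2.750242

For 80% confidence, z* = 1.282 (from standard normal table)
Margin of error: E = z* × SE = 1.282 × 2.750242 = 3.5258

Z-interval: (x̄₁ - x̄₂) ± E = -1 ± 3.5258 = (-4.5258, 2.5258)

Rounded to 2 decimal places:

(-4.53, 2.53)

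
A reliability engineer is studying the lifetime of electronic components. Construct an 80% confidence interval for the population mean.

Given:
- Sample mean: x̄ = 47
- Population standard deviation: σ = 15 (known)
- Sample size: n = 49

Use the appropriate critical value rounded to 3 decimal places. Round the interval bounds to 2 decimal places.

The population standard deviation σ is known, so use a z-interval (standard normal critical value).

For 80% confidence, z* = 1.282 (from standard normal table)

Standard error: SE = σ/√n = 15/√49 = 2.142857

Margin of error: E = z* × SE = 1.282 × 2.142857 = 2.7471

Z-interval: x̄ ± E = 47 ± 2.7471 = (44.2529, 49.7471)

Rounded to 2 decimal places:

(44.25, 49.75)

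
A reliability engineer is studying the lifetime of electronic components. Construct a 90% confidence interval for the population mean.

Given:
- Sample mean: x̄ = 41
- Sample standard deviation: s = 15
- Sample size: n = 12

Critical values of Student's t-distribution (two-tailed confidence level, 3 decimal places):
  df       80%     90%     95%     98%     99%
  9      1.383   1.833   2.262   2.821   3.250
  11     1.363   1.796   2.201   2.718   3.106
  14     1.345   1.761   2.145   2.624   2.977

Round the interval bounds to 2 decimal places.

The population standard deviation σ is unknown (only the sample standard deviation s is given), so use a t-interval with df = n - 1 = 12 - 1 = 11.

For 90% confidence with df = 11, t* = 1.796 (from t-table)

Standard error: SE = s/√n = 15/√12 = 4.330127

Margin of error: E = t* × SE = 1.796 × 4.330127 = 7.7769

T-interval: x̄ ± E = 41 ± 7.7769 = (33.2231, 48.7769)

Rounded to 2 decimal places:

(33.22, 48.78)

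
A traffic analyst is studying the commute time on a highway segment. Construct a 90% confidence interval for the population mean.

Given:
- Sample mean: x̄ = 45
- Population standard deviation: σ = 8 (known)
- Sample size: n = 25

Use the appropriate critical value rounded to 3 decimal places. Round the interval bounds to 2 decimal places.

The population standard deviation σ is known, so use a z-interval (standard normal critical value).

For 90% confidence, z* = 1.645 (from standard normal table)

Standard error: SE = σ/√n = 8/√25 = 1.600000

Margin of error: E = z* × SE = 1.645 × 1.600000 = 2.6320

Z-interval: x̄ ± E = 45 ± 2.6320 = (42.3680, 47.6320)

Rounded to 2 decimal places:

(42.37, 47.63)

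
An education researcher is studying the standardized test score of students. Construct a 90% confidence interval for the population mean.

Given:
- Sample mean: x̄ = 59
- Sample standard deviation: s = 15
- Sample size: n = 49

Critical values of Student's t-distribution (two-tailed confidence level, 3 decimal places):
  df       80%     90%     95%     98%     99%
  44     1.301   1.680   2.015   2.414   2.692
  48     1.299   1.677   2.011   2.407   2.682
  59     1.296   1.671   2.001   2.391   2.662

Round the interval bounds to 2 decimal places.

The population standard deviation σ is unknown (only the sample standard deviation s is given), so use a t-interval with df = n - 1 = 49 - 1 = 48.

For 90% confidence with df = 48, t* = 1.677 (from t-table)

Standard error: SE = s/√n = 15/√49 = 2.142857

Margin of error: E = t* × SE = 1.677 × 2.142857 = 3.5936

T-interval: x̄ ± E = 59 ± 3.5936 = (55.4064, 62.5936)

Rounded to 2 decimal places:

(55.41, 62.59)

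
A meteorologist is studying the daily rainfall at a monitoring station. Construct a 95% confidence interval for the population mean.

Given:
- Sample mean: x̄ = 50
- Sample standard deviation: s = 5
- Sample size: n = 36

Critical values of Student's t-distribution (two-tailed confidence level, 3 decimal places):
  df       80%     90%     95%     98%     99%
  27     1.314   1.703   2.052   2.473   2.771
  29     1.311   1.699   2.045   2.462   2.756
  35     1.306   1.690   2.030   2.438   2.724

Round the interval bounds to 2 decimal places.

The population standard deviation σ is unknown (only the sample standard deviation s is given), so use a t-interval with df = n - 1 = 36 - 1 = 35.

For 95% confidence with df = 35, t* = 2.030 (from t-table)

Standard error: SE = s/√n = 5/√36 = 0.833333

Margin of error: E = t* × SE = 2.030 × 0.833333 = 1.6917

T-interval: x̄ ± E = 50 ± 1.6917 = (48.3083, 51.6917)

Rounded to 2 decimal places:

(48.31, 51.69)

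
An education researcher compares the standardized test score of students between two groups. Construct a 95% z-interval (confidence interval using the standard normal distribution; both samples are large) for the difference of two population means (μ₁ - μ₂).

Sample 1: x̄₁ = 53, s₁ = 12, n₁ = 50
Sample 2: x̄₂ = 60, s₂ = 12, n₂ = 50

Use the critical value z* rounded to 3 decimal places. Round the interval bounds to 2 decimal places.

Both samples are large (n₁ = 50 ≥ 30, n₂ = 50 ≥ 30), so a z-interval for the difference of means applies.

Point estimate: x̄₁ - x̄₂ = 53 - 60 = -7

Standard error: SE = √(s₁²/n₁ + s₂²/n₂)
= √(12²/50 + 12²/50)
= √(2.880000 + 2.880000)
= 2.400000

For 95% confidence, z* = 1.96 (from standard normal table)
Margin of error: E = z* × SE = 1.96 × 2.400000 = 4.7040

Z-interval: (x̄₁ - x̄₂) ± E = -7 ± 4.7040 = (-11.7040, -2.2960)

Rounded to 2 decimal places:

(-11.70, -2.30)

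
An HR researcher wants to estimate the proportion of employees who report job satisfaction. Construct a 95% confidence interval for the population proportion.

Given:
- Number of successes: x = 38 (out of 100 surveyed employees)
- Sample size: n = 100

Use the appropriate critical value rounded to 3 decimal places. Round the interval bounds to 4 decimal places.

Sample proportion: p̂ = 38/100 = 0.380000

Check conditions for normal approximation:
  np̂ = 38 ≥ 10 ✓
  n(1-p̂) = 62 ≥ 10 ✓

The sample is large enough, so use a z-interval (normal approximation) for the proportion.

For 95% confidence, z* = 1.96 (from standard normal table)

Standard error: SE = √(p̂(1-p̂)/n) = √(0.380000×0.620000/100) = 0.04853864

Margin of error: E = z* × SE = 1.96 × 0.04853864 = 0.095136

Z-interval: p̂ ± E = 0.380000 ± 0.095136 = (0.284864, 0.475136)

Rounded to 4 decimal places:

(0.2849, 0.4751)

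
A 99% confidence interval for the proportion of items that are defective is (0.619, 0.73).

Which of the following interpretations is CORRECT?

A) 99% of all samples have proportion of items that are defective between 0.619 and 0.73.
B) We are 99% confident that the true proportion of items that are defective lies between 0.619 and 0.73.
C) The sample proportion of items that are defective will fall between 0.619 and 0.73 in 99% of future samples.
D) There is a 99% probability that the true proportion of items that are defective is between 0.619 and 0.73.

A confidence interval represents our confidence in the procedure, not a probability statement about the parameter.

Key concept: If we repeated this sampling process many times and computed a 99% CI each time, about 99% of those intervals would contain the true population parameter.

For this specific interval (0.619, 0.73):
- Midpoint (point estimate): 0.6745
- Margin of error: 0.0555

The correct interpretation is the one stating confidence that the true parameter lies in the interval — option B.

B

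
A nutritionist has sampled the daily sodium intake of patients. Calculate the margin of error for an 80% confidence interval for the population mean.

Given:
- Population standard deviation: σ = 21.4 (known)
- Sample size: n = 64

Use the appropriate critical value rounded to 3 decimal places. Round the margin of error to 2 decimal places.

The population standard deviation σ is known, so use the z-interval margin of error formula.

For 80% confidence, z* = 1.282 (from standard normal table)

Margin of error formula for z-interval: E = z* × σ/√n

E = 1.282 × 21.4/√64
  = 1.282 × 2.675000
  = 3.4293

Rounded to 2 decimal places:

3.43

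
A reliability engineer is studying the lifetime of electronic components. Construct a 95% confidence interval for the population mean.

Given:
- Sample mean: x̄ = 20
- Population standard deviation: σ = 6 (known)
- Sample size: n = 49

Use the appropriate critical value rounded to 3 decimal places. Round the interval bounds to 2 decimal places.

The population standard deviation σ is known, so use a z-interval (standard normal critical value).

For 95% confidence, z* = 1.96 (from standard normal table)

Standard error: SE = σ/√n = 6/√49 = 0.857143

Margin of error: E = z* × SE = 1.96 × 0.857143 = 1.6800

Z-interval: x̄ ± E = 20 ± 1.6800 = (18.3200, 21.6800)

Rounded to 2 decimal places:

(18.32, 21.68)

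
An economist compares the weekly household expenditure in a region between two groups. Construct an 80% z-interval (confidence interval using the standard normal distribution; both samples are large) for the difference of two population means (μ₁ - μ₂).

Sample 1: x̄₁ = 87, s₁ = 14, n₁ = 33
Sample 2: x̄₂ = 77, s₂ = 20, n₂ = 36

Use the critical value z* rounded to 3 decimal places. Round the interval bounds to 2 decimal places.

Both samples are large (n₁ = 33 ≥ 30, n₂ = 36 ≥ 30), so a z-interval for the difference of means applies.

Point estimate: x̄₁ - x̄₂ = 87 - 77 = 10

Standard error: SE = √(s₁²/n₁ + s₂²/n₂)
= √(14²/33 + 20²/36)
= √(5.939394 + 11.111111)
= 4.129226

For 80% confidence, z* = 1.282 (from standard normal table)
Margin of error: E = z* × SE = 1.282 × 4.129226 = 5.2937

Z-interval: (x̄₁ - x̄₂) ± E = 10 ± 5.2937 = (4.7063, 15.2937)

Rounded to 2 decimal places:

(4.71, 15.29)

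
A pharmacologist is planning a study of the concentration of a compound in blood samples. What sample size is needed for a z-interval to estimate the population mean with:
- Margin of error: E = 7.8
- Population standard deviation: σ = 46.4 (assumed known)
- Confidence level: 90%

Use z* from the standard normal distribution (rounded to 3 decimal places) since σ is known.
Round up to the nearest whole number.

Using z* since population σ is known (z-interval formula).

For 90% confidence, z* = 1.645 (from standard normal table)

Sample size formula for z-interval: n = (z*σ/E)²

n = (1.645 × 46.4 / 7.8)²
  = (9.785641)²
  = 95.7588

Round up to the nearest whole number: n = 96

96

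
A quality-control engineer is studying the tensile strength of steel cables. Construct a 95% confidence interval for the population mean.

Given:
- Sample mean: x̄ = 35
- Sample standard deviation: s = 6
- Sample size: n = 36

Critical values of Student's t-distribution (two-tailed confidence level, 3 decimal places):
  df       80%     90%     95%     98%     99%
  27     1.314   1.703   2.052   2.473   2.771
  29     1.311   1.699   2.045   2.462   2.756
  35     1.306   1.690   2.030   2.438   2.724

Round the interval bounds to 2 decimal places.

The population standard deviation σ is unknown (only the sample standard deviation s is given), so use a t-interval with df = n - 1 = 36 - 1 = 35.

For 95% confidence with df = 35, t* = 2.030 (from t-table)

Standard error: SE = s/√n = 6/√36 = 1.000000

Margin of error: E = t* × SE = 2.030 × 1.000000 = 2.0300

T-interval: x̄ ± E = 35 ± 2.0300 = (32.9700, 37.0300)

Rounded to 2 decimal places:

(32.97, 37.03)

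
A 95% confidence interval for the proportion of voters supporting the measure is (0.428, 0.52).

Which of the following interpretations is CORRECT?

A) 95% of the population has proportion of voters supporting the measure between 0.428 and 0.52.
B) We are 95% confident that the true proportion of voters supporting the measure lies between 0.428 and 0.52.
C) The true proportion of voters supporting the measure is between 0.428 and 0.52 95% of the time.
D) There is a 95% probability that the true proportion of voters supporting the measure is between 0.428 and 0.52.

A confidence interval represents our confidence in the procedure, not a probability statement about the parameter.

Key concept: If we repeated this sampling process many times and computed a 95% CI each time, about 95% of those intervals would contain the true population parameter.

For this specific interval (0.428, 0.52):
- Midpoint (point estimate): 0.474
- Margin of error: 0.046

The correct interpretation is the one stating confidence that the true parameter lies in the interval — option B.

B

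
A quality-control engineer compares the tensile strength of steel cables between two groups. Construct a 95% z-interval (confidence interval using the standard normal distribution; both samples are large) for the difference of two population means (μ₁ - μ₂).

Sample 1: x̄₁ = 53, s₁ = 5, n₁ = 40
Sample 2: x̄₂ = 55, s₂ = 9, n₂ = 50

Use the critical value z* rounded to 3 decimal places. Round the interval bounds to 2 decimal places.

Both samples are large (n₁ = 40 ≥ 30, n₂ = 50 ≥ 30), so a z-interval for the difference of means applies.

Point estimate: x̄₁ - x̄₂ = 53 - 55 = -2

Standard error: SE = √(s₁²/n₁ + s₂²/n₂)
= √(5²/40 + 9²/50)
= √(0.625000 + 1.620000)
= 1.498332

For 95% confidence, z* = 1.96 (from standard normal table)
Margin of error: E = z* × SE = 1.96 × 1.498332 = 2.9367

Z-interval: (x̄₁ - x̄₂) ± E = -2 ± 2.9367 = (-4.9367, 0.9367)

Rounded to 2 decimal places:

(-4.94, 0.94)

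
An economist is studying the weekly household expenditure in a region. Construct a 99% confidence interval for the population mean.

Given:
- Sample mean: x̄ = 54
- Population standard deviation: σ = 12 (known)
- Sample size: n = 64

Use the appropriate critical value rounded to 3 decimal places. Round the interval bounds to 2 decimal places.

The population standard deviation σ is known, so use a z-interval (standard normal critical value).

For 99% confidence, z* = 2.576 (from standard normal table)

Standard error: SE = σ/√n = 12/√64 = 1.500000

Margin of error: E = z* × SE = 2.576 × 1.500000 = 3.8640

Z-interval: x̄ ± E = 54 ± 3.8640 = (50.1360, 57.8640)

Rounded to 2 decimal places:

(50.14, 57.86)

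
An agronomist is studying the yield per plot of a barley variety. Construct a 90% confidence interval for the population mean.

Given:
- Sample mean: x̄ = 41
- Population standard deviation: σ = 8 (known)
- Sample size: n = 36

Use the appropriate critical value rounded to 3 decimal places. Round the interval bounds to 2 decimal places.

The population standard deviation σ is known, so use a z-interval (standard normal critical value).

For 90% confidence, z* = 1.645 (from standard normal table)

Standard error: SE = σ/√n = 8/√36 = 1.333333

Margin of error: E = z* × SE = 1.645 × 1.333333 = 2.1933

Z-interval: x̄ ± E = 41 ± 2.1933 = (38.8067, 43.1933)

Rounded to 2 decimal places:

(38.81, 43.19)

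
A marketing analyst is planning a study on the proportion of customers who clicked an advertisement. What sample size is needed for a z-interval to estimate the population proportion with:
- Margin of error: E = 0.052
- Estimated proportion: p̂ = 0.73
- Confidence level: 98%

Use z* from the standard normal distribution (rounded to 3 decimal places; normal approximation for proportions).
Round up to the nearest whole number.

Using z* for proportion z-interval (normal approximation).

For 98% confidence, z* = 2.326 (from standard normal table)

Sample size formula for proportion z-interval: n = z*²p̂(1-p̂)/E²

n = 2.326² × 0.73 × 0.27 / 0.052²
  = 5.410276 × 0.1971 / 0.002704
  = 394.3659

Round up to the nearest whole number: n = 395

395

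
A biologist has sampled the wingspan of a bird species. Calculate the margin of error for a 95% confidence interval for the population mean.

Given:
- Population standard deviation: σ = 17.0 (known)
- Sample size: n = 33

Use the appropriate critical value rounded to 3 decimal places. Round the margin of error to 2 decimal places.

The population standard deviation σ is known, so use the z-interval margin of error formula.

For 95% confidence, z* = 1.96 (from standard normal table)

Margin of error formula for z-interval: E = z* × σ/√n

E = 1.96 × 17.0/√33
  = 1.96 × 2.959320
  = 5.8003

Rounded to 2 decimal places:

5.80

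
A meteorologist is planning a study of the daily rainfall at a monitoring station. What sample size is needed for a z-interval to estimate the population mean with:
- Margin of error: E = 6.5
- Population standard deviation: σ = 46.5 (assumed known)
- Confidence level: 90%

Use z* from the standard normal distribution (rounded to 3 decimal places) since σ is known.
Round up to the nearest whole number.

Using z* since population σ is known (z-interval formula).

For 90% confidence, z* = 1.645 (from standard normal table)

Sample size formula for z-interval: n = (z*σ/E)²

n = (1.645 × 46.5 / 6.5)²
  = (11.768077)²
  = 138.4876

Round up to the nearest whole number: n = 139

139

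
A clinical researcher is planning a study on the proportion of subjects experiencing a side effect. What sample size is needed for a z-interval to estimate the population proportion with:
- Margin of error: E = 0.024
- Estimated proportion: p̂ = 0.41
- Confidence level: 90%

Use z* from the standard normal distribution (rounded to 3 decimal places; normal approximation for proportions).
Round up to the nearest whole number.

Using z* for proportion z-interval (normal approximation).

For 90% confidence, z* = 1.645 (from standard normal table)

Sample size formula for proportion z-interval: n = z*²p̂(1-p̂)/E²

n = 1.645² × 0.41 × 0.59 / 0.024²
  = 2.706025 × 0.2419 / 0.000576
  = 1136.4365

Round up to the nearest whole number: n = 1137

1137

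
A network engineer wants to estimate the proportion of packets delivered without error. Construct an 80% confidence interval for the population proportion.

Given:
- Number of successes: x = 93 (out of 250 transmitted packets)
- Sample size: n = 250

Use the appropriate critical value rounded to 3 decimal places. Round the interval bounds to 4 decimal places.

Sample proportion: p̂ = 93/250 = 0.372000

Check conditions for normal approximation:
  np̂ = 93 ≥ 10 ✓
  n(1-p̂) = 157 ≥ 10 ✓

The sample is large enough, so use a z-interval (normal approximation) for the proportion.

For 80% confidence, z* = 1.282 (from standard normal table)

Standard error: SE = √(p̂(1-p̂)/n) = √(0.372000×0.628000/250) = 0.03056900

Margin of error: E = z* × SE = 1.282 × 0.03056900 = 0.039189

Z-interval: p̂ ± E = 0.372000 ± 0.039189 = (0.332811, 0.411189)

Rounded to 4 decimal places:

(0.3328, 0.4112)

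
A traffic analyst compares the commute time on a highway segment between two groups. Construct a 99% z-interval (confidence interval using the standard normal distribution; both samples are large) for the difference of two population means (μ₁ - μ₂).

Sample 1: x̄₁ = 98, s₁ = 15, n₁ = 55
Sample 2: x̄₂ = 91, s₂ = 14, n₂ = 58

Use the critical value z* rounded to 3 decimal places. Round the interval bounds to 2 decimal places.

Both samples are large (n₁ = 55 ≥ 30, n₂ = 58 ≥ 30), so a z-interval for the difference of means applies.

Point estimate: x̄₁ - x̄₂ = 98 - 91 = 7

Standard error: SE = √(s₁²/n₁ + s₂²/n₂)
= √(15²/55 + 14²/58)
= √(4.090909 + 3.379310)
= 2.733170

For 99% confidence, z* = 2.576 (from standard normal table)
Margin of error: E = z* × SE = 2.576 × 2.733170 = 7.0406

Z-interval: (x̄₁ - x̄₂) ± E = 7 ± 7.0406 = (-0.0406, 14.0406)

Rounded to 2 decimal places:

(-0.04, 14.04)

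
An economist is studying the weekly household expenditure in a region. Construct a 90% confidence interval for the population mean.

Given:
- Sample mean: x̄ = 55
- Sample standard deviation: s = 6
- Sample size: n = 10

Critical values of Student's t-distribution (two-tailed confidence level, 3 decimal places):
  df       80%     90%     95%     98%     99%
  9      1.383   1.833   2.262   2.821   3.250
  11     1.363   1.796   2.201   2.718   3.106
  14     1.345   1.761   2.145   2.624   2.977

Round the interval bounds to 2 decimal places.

The population standard deviation σ is unknown (only the sample standard deviation s is given), so use a t-interval with df = n - 1 = 10 - 1 = 9.

For 90% confidence with df = 9, t* = 1.833 (from t-table)

Standard error: SE = s/√n = 6/√10 = 1.897367

Margin of error: E = t* × SE = 1.833 × 1.897367 = 3.4779

T-interval: x̄ ± E = 55 ± 3.4779 = (51.5221, 58.4779)

Rounded to 2 decimal places:

(51.52, 58.48)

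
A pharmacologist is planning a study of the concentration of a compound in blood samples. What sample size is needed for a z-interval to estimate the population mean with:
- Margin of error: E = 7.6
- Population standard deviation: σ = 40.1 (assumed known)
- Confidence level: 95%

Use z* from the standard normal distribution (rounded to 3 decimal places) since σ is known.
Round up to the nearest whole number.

Using z* since population σ is known (z-interval formula).

For 95% confidence, z* = 1.96 (from standard normal table)

Sample size formula for z-interval: n = (z*σ/E)²

n = (1.96 × 40.1 / 7.6)²
  = (10.341579)²
  = 106.9483

Round up to the nearest whole number: n = 107

107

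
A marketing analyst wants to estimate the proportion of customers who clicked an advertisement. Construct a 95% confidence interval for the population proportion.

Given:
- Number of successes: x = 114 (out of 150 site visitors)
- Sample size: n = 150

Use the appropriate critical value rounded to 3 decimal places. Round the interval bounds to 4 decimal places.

Sample proportion: p̂ = 114/150 = 0.760000

Check conditions for normal approximation:
  np̂ = 114 ≥ 10 ✓
  n(1-p̂) = 36 ≥ 10 ✓

The sample is large enough, so use a z-interval (normal approximation) for the proportion.

For 95% confidence, z* = 1.96 (from standard normal table)

Standard error: SE = √(p̂(1-p̂)/n) = √(0.760000×0.240000/150) = 0.03487119

Margin of error: E = z* × SE = 1.96 × 0.03487119 = 0.068348

Z-interval: p̂ ± E = 0.760000 ± 0.068348 = (0.691652, 0.828348)

Rounded to 4 decimal places:

(0.6917, 0.8283)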